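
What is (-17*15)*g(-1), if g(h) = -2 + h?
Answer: 765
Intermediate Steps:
(-17*15)*g(-1) = (-17*15)*(-2 - 1) = -255*(-3) = 765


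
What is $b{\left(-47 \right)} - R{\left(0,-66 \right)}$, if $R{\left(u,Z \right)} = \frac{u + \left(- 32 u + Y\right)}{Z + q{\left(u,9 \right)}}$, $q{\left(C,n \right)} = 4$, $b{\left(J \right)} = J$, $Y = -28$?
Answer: $- \frac{1471}{31} \approx -47.452$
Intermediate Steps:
$R{\left(u,Z \right)} = \frac{-28 - 31 u}{4 + Z}$ ($R{\left(u,Z \right)} = \frac{u - \left(28 + 32 u\right)}{Z + 4} = \frac{u - \left(28 + 32 u\right)}{4 + Z} = \frac{-28 - 31 u}{4 + Z}$)
$b{\left(-47 \right)} - R{\left(0,-66 \right)} = -47 - \frac{-28 - 0}{4 - 66} = -47 - \frac{-28 + 0}{-62} = -47 - \left(- \frac{1}{62}\right) \left(-28\right) = -47 - \frac{14}{31} = - \frac{1471}{31}$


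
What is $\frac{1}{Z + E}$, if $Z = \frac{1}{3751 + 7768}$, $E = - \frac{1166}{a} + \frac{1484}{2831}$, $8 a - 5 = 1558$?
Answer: $- \frac{50969881707}{277466122591} \approx -0.1837$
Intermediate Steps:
$a = \frac{1563}{8}$ ($a = \frac{5}{8} + \frac{1}{8} \cdot 1558 = \frac{5}{8} + \frac{779}{4} = \frac{1563}{8} \approx 195.38$)
$E = - \frac{24088076}{4424853}$ ($E = - \frac{1166}{\frac{1563}{8}} + \frac{1484}{2831} = \left(-1166\right) \frac{8}{1563} + 1484 \cdot \frac{1}{2831} = - \frac{9328}{1563} + \frac{1484}{2831} = - \frac{24088076}{4424853} \approx -5.4438$)
$Z = \frac{1}{11519} \approx 8.6813 \cdot 10^{-5}$
$\frac{1}{Z + E} = \frac{1}{\frac{1}{11519} - \frac{24088076}{4424853}} = \frac{1}{- \frac{277466122591}{50969881707}} = - \frac{50969881707}{277466122591}$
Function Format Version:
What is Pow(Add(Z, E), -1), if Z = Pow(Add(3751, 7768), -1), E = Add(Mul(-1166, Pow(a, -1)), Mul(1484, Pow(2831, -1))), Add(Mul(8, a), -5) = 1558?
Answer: Rational(-50969881707, 277466122591) ≈ -0.18370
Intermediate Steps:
a = Rational(1563, 8) (a = Add(Rational(5, 8), Mul(Rational(1, 8), 1558)) = Add(Rational(5, 8), Rational(779, 4)) = Rational(1563, 8) ≈ 195.38)
E = Rational(-24088076, 4424853) (E = Add(Mul(-1166, Pow(Rational(1563, 8), -1)), Mul(1484, Pow(2831, -1))) = Add(Mul(-1166, Rational(8, 1563)), Mul(1484, Rational(1, 2831))) = Add(Rational(-9328, 1563), Rational(1484, 2831)) = Rational(-24088076, 4424853) ≈ -5.4438)
Z = Rational(1, 11519) (Z = Pow(11519, -1) = Rational(1, 11519) ≈ 8.6813e-5)
Pow(Add(Z, E), -1) = Pow(Add(Rational(1, 11519), Rational(-24088076, 4424853)), -1) = Pow(Rational(-277466122591, 50969881707), -1) = Rational(-50969881707, 277466122591)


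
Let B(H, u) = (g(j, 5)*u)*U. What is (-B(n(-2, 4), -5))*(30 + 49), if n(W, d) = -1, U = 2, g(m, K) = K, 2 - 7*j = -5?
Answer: 3950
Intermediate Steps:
j = 1 (j = 2/7 - 1/7*(-5) = 2/7 + 5/7 = 1)
B(H, u) = 10*u (B(H, u) = (5*u)*2 = 10*u)
(-B(n(-2, 4), -5))*(30 + 49) = (-10*(-5))*(30 + 49) = -1*(-50)*79 = 50*79 = 3950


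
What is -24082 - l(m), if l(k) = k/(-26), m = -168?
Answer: -313150/13 ≈ -24088.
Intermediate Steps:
l(k) = -k/26 (l(k) = k*(-1/26) = -k/26)
-24082 - l(m) = -24082 - (-1)*(-168)/26 = -24082 - 1*84/13 = -24082 - 84/13 = -313150/13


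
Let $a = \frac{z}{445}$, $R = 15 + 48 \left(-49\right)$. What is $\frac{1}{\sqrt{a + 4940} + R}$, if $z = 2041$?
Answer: $- \frac{346655}{809399288} - \frac{\sqrt{979151745}}{2428197864} \approx -0.00044117$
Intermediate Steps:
$R = -2337$ ($R = 15 - 2352 = -2337$)
$a = \frac{2041}{445} \approx 4.5865$
$\frac{1}{\sqrt{a + 4940} + R} = \frac{1}{\sqrt{\frac{2041}{445} + 4940} - 2337} = \frac{1}{\sqrt{\frac{2200341}{445}} - 2337} = \frac{1}{\frac{\sqrt{979151745}}{445} - 2337} = \frac{1}{-2337 + \frac{\sqrt{979151745}}{445}}$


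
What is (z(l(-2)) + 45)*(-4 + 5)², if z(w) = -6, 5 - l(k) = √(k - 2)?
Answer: 39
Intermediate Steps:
l(k) = 5 - √(-2 + k) (l(k) = 5 - √(k - 2) = 5 - √(-2 + k))
(z(l(-2)) + 45)*(-4 + 5)² = (-6 + 45)*(-4 + 5)² = 39*1² = 39*1 = 39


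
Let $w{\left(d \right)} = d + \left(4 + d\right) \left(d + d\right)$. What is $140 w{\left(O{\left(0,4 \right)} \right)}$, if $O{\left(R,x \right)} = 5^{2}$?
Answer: $206500$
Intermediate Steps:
$O{\left(R,x \right)} = 25$
$w{\left(d \right)} = d + 2 d \left(4 + d\right)$ ($w{\left(d \right)} = d + \left(4 + d\right) 2 d = d + 2 d \left(4 + d\right)$)
$140 w{\left(O{\left(0,4 \right)} \right)} = 140 \cdot 25 \left(9 + 2 \cdot 25\right) = 140 \cdot 25 \left(9 + 50\right) = 140 \cdot 25 \cdot 59 = 140 \cdot 1475 = 206500$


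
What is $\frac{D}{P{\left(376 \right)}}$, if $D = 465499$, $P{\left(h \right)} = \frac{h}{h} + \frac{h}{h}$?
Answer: $\frac{465499}{2} \approx 2.3275 \cdot 10^{5}$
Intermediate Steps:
$P{\left(h \right)} = 2$ ($P{\left(h \right)} = 1 + 1 = 2$)
$\frac{D}{P{\left(376 \right)}} = \frac{465499}{2}$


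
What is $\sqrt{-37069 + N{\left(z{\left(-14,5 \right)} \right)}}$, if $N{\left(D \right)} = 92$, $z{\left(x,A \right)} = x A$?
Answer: $i \sqrt{36977} \approx 192.29 i$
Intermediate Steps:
$z{\left(x,A \right)} = A x$
$\sqrt{-37069 + N{\left(z{\left(-14,5 \right)} \right)}} = \sqrt{-37069 + 92} = \sqrt{-36977} = i \sqrt{36977}$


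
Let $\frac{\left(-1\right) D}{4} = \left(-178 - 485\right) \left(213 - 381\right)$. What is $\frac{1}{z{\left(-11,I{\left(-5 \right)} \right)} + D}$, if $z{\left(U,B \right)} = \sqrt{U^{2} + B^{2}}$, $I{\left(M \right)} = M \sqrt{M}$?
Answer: $- \frac{111384}{49625581825} - \frac{i}{99251163650} \approx -2.2445 \cdot 10^{-6} - 1.0075 \cdot 10^{-11} i$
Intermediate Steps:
$I{\left(M \right)} = M^{\frac{3}{2}}$
$D = -445536$ ($D = - 4 \left(-178 - 485\right) \left(213 - 381\right) = - 4 \left(\left(-663\right) \left(-168\right)\right) = \left(-4\right) 111384 = -445536$)
$z{\left(U,B \right)} = \sqrt{B^{2} + U^{2}}$
$\frac{1}{z{\left(-11,I{\left(-5 \right)} \right)} + D} = \frac{1}{\sqrt{\left(\left(-5\right)^{\frac{3}{2}}\right)^{2} + \left(-11\right)^{2}} - 445536} = \frac{1}{\sqrt{\left(- 5 i \sqrt{5}\right)^{2} + 121} - 445536} = \frac{1}{\sqrt{-125 + 121} - 445536} = \frac{1}{\sqrt{-4} - 445536} = \frac{1}{2 i - 445536} = \frac{1}{-445536 + 2 i} = \frac{-445536 - 2 i}{198502327300}$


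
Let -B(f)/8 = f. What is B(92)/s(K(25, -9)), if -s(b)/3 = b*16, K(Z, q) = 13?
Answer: 46/39 ≈ 1.1795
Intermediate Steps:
B(f) = -8*f
s(b) = -48*b (s(b) = -3*b*16 = -48*b)
B(92)/s(K(25, -9)) = (-8*92)/((-48*13)) = -736/(-624) = -736*(-1/624) = 46/39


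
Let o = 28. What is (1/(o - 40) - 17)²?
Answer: 42025/144 ≈ 291.84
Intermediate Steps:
(1/(o - 40) - 17)² = (1/(28 - 40) - 17)² = (1/(-12) - 17)² = (-1/12 - 17)² = (-205/12)² = 42025/144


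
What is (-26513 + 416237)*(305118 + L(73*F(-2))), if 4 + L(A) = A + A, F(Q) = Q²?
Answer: 119137847352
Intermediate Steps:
L(A) = -4 + 2*A (L(A) = -4 + (A + A) = -4 + 2*A)
(-26513 + 416237)*(305118 + L(73*F(-2))) = (-26513 + 416237)*(305118 + (-4 + 2*(73*(-2)²))) = 389724*(305118 + (-4 + 2*(73*4))) = 389724*(305118 + (-4 + 2*292)) = 389724*(305118 + (-4 + 584)) = 389724*(305118 + 580) = 389724*305698 = 119137847352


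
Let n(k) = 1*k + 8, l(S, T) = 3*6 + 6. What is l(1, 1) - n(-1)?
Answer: 17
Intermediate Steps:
l(S, T) = 24 (l(S, T) = 18 + 6 = 24)
n(k) = 8 + k (n(k) = k + 8 = 8 + k)
l(1, 1) - n(-1) = 24 - (8 - 1) = 24 - 1*7 = 24 - 7 = 17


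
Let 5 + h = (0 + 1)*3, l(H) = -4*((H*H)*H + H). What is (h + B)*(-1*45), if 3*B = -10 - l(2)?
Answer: -360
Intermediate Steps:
l(H) = -4*H - 4*H³ (l(H) = -4*(H²*H + H) = -4*(H³ + H) = -4*(H + H³) = -4*H - 4*H³)
h = -2 (h = -5 + (0 + 1)*3 = -5 + 1*3 = -5 + 3 = -2)
B = 10 (B = (-10 - (-4)*2*(1 + 2²))/3 = (-10 - (-4)*2*(1 + 4))/3 = (-10 - (-4)*2*5)/3 = (-10 - 1*(-40))/3 = (-10 + 40)/3 = (⅓)*30 = 10)
(h + B)*(-1*45) = (-2 + 10)*(-1*45) = 8*(-45) = -360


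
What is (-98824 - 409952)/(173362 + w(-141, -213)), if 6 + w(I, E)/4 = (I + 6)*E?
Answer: -5916/3353 ≈ -1.7644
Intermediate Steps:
w(I, E) = -24 + 4*E*(6 + I) (w(I, E) = -24 + 4*((I + 6)*E) = -24 + 4*((6 + I)*E) = -24 + 4*(E*(6 + I)) = -24 + 4*E*(6 + I))
(-98824 - 409952)/(173362 + w(-141, -213)) = (-98824 - 409952)/(173362 + (-24 + 24*(-213) + 4*(-213)*(-141))) = -508776/(173362 + (-24 - 5112 + 120132)) = -508776/(173362 + 114996) = -508776/288358 = -508776*1/288358 = -5916/3353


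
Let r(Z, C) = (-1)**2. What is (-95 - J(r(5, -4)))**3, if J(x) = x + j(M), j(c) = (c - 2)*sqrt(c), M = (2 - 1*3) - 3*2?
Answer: -721440 + 243729*I*sqrt(7) ≈ -7.2144e+5 + 6.4485e+5*I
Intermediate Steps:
r(Z, C) = 1
M = -7 (M = (2 - 3) - 6 = -1 - 6 = -7)
j(c) = sqrt(c)*(-2 + c) (j(c) = (-2 + c)*sqrt(c) = sqrt(c)*(-2 + c))
J(x) = x - 9*I*sqrt(7) (J(x) = x + sqrt(-7)*(-2 - 7) = x + (I*sqrt(7))*(-9) = x - 9*I*sqrt(7))
(-95 - J(r(5, -4)))**3 = (-95 - (1 - 9*I*sqrt(7)))**3 = (-95 + (-1 + 9*I*sqrt(7)))**3 = (-96 + 9*I*sqrt(7))**3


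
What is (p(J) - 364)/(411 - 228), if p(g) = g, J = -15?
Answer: -379/183 ≈ -2.0710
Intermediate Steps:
(p(J) - 364)/(411 - 228) = (-15 - 364)/(411 - 228) = -379/183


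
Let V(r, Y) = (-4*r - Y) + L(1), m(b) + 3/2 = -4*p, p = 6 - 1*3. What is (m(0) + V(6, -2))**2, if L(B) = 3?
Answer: 4225/4 ≈ 1056.3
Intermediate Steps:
p = 3 (p = 6 - 3 = 3)
m(b) = -27/2 (m(b) = -3/2 - 4*3 = -3/2 - 12 = -27/2)
V(r, Y) = 3 - Y - 4*r (V(r, Y) = (-4*r - Y) + 3 = (-Y - 4*r) + 3 = 3 - Y - 4*r)
(m(0) + V(6, -2))**2 = (-27/2 + (3 - 1*(-2) - 4*6))**2 = (-27/2 + (3 + 2 - 24))**2 = (-27/2 - 19)**2 = (-65/2)**2 = 4225/4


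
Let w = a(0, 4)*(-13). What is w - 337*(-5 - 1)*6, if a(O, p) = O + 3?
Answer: 12093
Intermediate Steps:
a(O, p) = 3 + O
w = -39 (w = (3 + 0)*(-13) = 3*(-13) = -39)
w - 337*(-5 - 1)*6 = -39 - 337*(-5 - 1)*6 = -39 - (-2022)*6 = -39 - 337*(-36) = -39 + 12132 = 12093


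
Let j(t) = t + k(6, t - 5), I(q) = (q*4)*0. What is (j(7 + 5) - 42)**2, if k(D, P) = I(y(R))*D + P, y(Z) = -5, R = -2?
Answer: 529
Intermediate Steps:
I(q) = 0 (I(q) = (4*q)*0 = 0)
k(D, P) = P (k(D, P) = 0*D + P = 0 + P = P)
j(t) = -5 + 2*t (j(t) = t + (t - 5) = t + (-5 + t) = -5 + 2*t)
(j(7 + 5) - 42)**2 = ((-5 + 2*(7 + 5)) - 42)**2 = ((-5 + 2*12) - 42)**2 = ((-5 + 24) - 42)**2 = (19 - 42)**2 = (-23)**2 = 529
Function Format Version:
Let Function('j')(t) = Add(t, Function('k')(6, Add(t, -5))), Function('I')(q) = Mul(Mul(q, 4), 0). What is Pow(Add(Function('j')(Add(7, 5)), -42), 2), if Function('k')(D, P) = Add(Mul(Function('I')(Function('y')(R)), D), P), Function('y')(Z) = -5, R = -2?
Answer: 529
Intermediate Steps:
Function('I')(q) = 0 (Function('I')(q) = Mul(Mul(4, q), 0) = 0)
Function('k')(D, P) = P (Function('k')(D, P) = Add(Mul(0, D), P) = Add(0, P) = P)
Function('j')(t) = Add(-5, Mul(2, t)) (Function('j')(t) = Add(t, Add(t, -5)) = Add(t, Add(-5, t)) = Add(-5, Mul(2, t)))
Pow(Add(Function('j')(Add(7, 5)), -42), 2) = Pow(Add(Add(-5, Mul(2, Add(7, 5))), -42), 2) = Pow(Add(Add(-5, Mul(2, 12)), -42), 2) = Pow(Add(Add(-5, 24), -42), 2) = Pow(Add(19, -42), 2) = Pow(-23, 2) = 529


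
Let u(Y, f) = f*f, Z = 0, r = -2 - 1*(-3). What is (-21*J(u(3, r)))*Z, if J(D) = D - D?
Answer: 0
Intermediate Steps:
r = 1 (r = -2 + 3 = 1)
u(Y, f) = f**2
J(D) = 0
(-21*J(u(3, r)))*Z = -21*0*0 = 0*0 = 0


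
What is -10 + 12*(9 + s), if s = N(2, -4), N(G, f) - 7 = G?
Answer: 206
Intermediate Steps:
N(G, f) = 7 + G
s = 9 (s = 7 + 2 = 9)
-10 + 12*(9 + s) = -10 + 12*(9 + 9) = -10 + 12*18 = -10 + 216 = 206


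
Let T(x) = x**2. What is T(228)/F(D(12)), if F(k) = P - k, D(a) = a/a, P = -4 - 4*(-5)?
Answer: 17328/5 ≈ 3465.6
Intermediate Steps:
P = 16 (P = -4 + 20 = 16)
D(a) = 1
F(k) = 16 - k
T(228)/F(D(12)) = 228**2/(16 - 1*1) = 51984/(16 - 1) = 51984/15 = 51984*(1/15) = 17328/5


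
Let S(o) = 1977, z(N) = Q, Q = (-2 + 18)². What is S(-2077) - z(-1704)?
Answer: 1721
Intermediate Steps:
Q = 256 (Q = 16² = 256)
z(N) = 256
S(-2077) - z(-1704) = 1977 - 1*256 = 1977 - 256 = 1721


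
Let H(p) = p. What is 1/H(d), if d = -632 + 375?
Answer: -1/257 ≈ -0.0038911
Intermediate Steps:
d = -257
1/H(d) = 1/(-257) = -1/257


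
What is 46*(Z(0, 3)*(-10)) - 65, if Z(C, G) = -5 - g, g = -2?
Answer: 1315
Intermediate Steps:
Z(C, G) = -3 (Z(C, G) = -5 - 1*(-2) = -5 + 2 = -3)
46*(Z(0, 3)*(-10)) - 65 = 46*(-3*(-10)) - 65 = 46*30 - 65 = 1380 - 65 = 1315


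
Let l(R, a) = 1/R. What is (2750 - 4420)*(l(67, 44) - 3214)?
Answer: 359612790/67 ≈ 5.3674e+6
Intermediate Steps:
(2750 - 4420)*(l(67, 44) - 3214) = (2750 - 4420)*(1/67 - 3214) = -1670*(1/67 - 3214) = -1670*(-215337/67) = 359612790/67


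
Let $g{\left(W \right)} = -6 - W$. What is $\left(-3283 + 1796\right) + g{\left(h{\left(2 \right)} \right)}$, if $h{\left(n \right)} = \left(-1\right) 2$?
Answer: $-1491$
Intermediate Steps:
$h{\left(n \right)} = -2$
$\left(-3283 + 1796\right) + g{\left(h{\left(2 \right)} \right)} = \left(-3283 + 1796\right) - 4 = -1487 + \left(-6 + 2\right) = -1487 - 4 = -1491$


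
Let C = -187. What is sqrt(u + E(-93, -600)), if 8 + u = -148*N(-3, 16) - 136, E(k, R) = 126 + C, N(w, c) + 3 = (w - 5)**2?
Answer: I*sqrt(9233) ≈ 96.089*I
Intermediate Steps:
N(w, c) = -3 + (-5 + w)**2 (N(w, c) = -3 + (w - 5)**2 = -3 + (-5 + w)**2)
E(k, R) = -61 (E(k, R) = 126 - 187 = -61)
u = -9172 (u = -8 + (-148*(-3 + (-5 - 3)**2) - 136) = -8 + (-148*(-3 + (-8)**2) - 136) = -8 + (-148*(-3 + 64) - 136) = -8 + (-148*61 - 136) = -8 + (-9028 - 136) = -8 - 9164 = -9172)
sqrt(u + E(-93, -600)) = sqrt(-9172 - 61) = sqrt(-9233) = I*sqrt(9233)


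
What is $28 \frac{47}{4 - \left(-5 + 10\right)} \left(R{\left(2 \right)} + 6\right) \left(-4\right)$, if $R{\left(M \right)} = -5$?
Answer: $5264$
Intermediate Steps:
$28 \frac{47}{4 - \left(-5 + 10\right)} \left(R{\left(2 \right)} + 6\right) \left(-4\right) = 28 \frac{47}{4 - \left(-5 + 10\right)} \left(-5 + 6\right) \left(-4\right) = 28 \frac{47}{4 - 5} \cdot 1 \left(-4\right) = 28 \frac{47}{4 - 5} \left(-4\right) = 28 \frac{47}{-1} \left(-4\right) = 28 \cdot 47 \left(-1\right) \left(-4\right) = 28 \left(-47\right) \left(-4\right) = \left(-1316\right) \left(-4\right) = 5264$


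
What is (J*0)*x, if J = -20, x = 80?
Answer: 0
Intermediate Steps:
(J*0)*x = -20*0*80 = 0*80 = 0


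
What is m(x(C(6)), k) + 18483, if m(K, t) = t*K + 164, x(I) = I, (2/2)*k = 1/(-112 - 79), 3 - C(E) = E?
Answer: 3561580/191 ≈ 18647.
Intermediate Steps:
C(E) = 3 - E
k = -1/191 (k = 1/(-112 - 79) = 1/(-191) = -1/191 ≈ -0.0052356)
m(K, t) = 164 + K*t (m(K, t) = K*t + 164 = 164 + K*t)
m(x(C(6)), k) + 18483 = (164 + (3 - 1*6)*(-1/191)) + 18483 = (164 + (3 - 6)*(-1/191)) + 18483 = (164 - 3*(-1/191)) + 18483 = (164 + 3/191) + 18483 = 31327/191 + 18483 = 3561580/191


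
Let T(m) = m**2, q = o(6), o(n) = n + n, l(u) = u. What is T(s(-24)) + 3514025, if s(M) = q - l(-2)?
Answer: 3514221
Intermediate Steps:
o(n) = 2*n
q = 12 (q = 2*6 = 12)
s(M) = 14 (s(M) = 12 - 1*(-2) = 12 + 2 = 14)
T(s(-24)) + 3514025 = 14**2 + 3514025 = 196 + 3514025 = 3514221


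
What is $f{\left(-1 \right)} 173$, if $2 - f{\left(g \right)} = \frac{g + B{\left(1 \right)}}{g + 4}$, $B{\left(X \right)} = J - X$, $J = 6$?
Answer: $\frac{346}{3} \approx 115.33$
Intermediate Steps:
$B{\left(X \right)} = 6 - X$
$f{\left(g \right)} = 2 - \frac{5 + g}{4 + g}$ ($f{\left(g \right)} = 2 - \frac{g + \left(6 - 1\right)}{g + 4} = 2 - \frac{g + \left(6 - 1\right)}{4 + g} = 2 - \frac{g + 5}{4 + g} = 2 - \frac{5 + g}{4 + g}$)
$f{\left(-1 \right)} 173 = \frac{3 - 1}{4 - 1} \cdot 173 = \frac{1}{3} \cdot 2 \cdot 173 = \frac{2}{3} \cdot 173 = \frac{346}{3}$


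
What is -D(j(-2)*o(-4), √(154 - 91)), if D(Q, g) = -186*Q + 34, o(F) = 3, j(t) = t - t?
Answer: -34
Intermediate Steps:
j(t) = 0
D(Q, g) = 34 - 186*Q
-D(j(-2)*o(-4), √(154 - 91)) = -(34 - 0*3) = -(34 - 186*0) = -(34 + 0) = -1*34 = -34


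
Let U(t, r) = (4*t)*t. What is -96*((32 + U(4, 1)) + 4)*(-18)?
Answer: 172800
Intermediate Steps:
U(t, r) = 4*t**2
-96*((32 + U(4, 1)) + 4)*(-18) = -96*((32 + 4*4**2) + 4)*(-18) = -96*((32 + 4*16) + 4)*(-18) = -96*((32 + 64) + 4)*(-18) = -96*(96 + 4)*(-18) = -96*100*(-18) = -9600*(-18) = 172800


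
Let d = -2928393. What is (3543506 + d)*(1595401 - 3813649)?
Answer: -1364473182024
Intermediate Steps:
(3543506 + d)*(1595401 - 3813649) = (3543506 - 2928393)*(1595401 - 3813649) = 615113*(-2218248) = -1364473182024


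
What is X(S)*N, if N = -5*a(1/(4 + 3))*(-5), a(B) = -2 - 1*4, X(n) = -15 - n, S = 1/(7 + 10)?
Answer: 38400/17 ≈ 2258.8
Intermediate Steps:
S = 1/17 ≈ 0.058824
a(B) = -6 (a(B) = -2 - 4 = -6)
N = -150 (N = -5*(-6)*(-5) = 30*(-5) = -150)
X(S)*N = (-15 - 1*1/17)*(-150) = (-15 - 1/17)*(-150) = -256/17*(-150) = 38400/17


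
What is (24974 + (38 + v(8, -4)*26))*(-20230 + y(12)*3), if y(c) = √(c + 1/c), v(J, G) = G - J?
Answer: -499681000 + 12350*√435 ≈ -4.9942e+8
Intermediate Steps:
(24974 + (38 + v(8, -4)*26))*(-20230 + y(12)*3) = (24974 + (38 + (-4 - 1*8)*26))*(-20230 + √(12 + 1/12)*3) = (24974 + (38 + (-4 - 8)*26))*(-20230 + √(12 + 1/12)*3) = (24974 + (38 - 12*26))*(-20230 + √(145/12)*3) = (24974 + (38 - 312))*(-20230 + (√435/6)*3) = (24974 - 274)*(-20230 + √435/2) = 24700*(-20230 + √435/2) = -499681000 + 12350*√435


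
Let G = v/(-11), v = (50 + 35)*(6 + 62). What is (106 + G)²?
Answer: 21288996/121 ≈ 1.7594e+5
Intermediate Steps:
v = 5780 (v = 85*68 = 5780)
G = -5780/11 (G = 5780/(-11) = 5780*(-1/11) = -5780/11 ≈ -525.45)
(106 + G)² = (106 - 5780/11)² = (-4614/11)² = 21288996/121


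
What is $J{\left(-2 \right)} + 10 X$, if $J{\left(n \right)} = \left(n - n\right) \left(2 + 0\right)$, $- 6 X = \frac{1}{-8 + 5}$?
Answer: $\frac{5}{9} \approx 0.55556$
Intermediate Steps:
$X = \frac{1}{18}$ ($X = - \frac{1}{6 \left(-8 + 5\right)} = - \frac{1}{6 \left(-3\right)} = \left(- \frac{1}{6}\right) \left(- \frac{1}{3}\right) = \frac{1}{18} \approx 0.055556$)
$J{\left(n \right)} = 0$ ($J{\left(n \right)} = 0 \cdot 2 = 0$)
$J{\left(-2 \right)} + 10 X = 0 + 10 \cdot \frac{1}{18} = 0 + \frac{5}{9} = \frac{5}{9}$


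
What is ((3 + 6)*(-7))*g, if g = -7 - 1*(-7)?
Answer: 0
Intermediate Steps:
g = 0 (g = -7 + 7 = 0)
((3 + 6)*(-7))*g = ((3 + 6)*(-7))*0 = (9*(-7))*0 = -63*0 = 0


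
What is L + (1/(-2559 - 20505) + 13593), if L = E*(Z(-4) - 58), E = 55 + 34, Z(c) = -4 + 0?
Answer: 186241799/23064 ≈ 8075.0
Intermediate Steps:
Z(c) = -4
E = 89
L = -5518 (L = 89*(-4 - 58) = 89*(-62) = -5518)
L + (1/(-2559 - 20505) + 13593) = -5518 + (1/(-2559 - 20505) + 13593) = -5518 + (1/(-23064) + 13593) = -5518 + (-1/23064 + 13593) = -5518 + 313508951/23064 = 186241799/23064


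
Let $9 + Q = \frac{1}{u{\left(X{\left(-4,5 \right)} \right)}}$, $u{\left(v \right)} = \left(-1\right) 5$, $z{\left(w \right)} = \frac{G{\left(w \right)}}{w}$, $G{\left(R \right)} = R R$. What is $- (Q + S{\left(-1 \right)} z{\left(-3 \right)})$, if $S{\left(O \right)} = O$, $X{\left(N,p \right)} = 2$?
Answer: $\frac{31}{5} \approx 6.2$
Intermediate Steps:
$G{\left(R \right)} = R^{2}$
$z{\left(w \right)} = w$ ($z{\left(w \right)} = \frac{w^{2}}{w} = w$)
$u{\left(v \right)} = -5$
$Q = - \frac{46}{5}$ ($Q = -9 + \frac{1}{-5} = -9 - \frac{1}{5} = - \frac{46}{5} \approx -9.2$)
$- (Q + S{\left(-1 \right)} z{\left(-3 \right)}) = - (- \frac{46}{5} - -3) = - (- \frac{46}{5} + 3) = \left(-1\right) \left(- \frac{31}{5}\right) = \frac{31}{5}$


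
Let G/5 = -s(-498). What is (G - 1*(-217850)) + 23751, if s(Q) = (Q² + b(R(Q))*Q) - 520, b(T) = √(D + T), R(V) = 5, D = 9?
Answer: -995819 + 2490*√14 ≈ -9.8650e+5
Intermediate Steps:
b(T) = √(9 + T)
s(Q) = -520 + Q² + Q*√14 (s(Q) = (Q² + √(9 + 5)*Q) - 520 = (Q² + √14*Q) - 520 = (Q² + Q*√14) - 520 = -520 + Q² + Q*√14)
G = -1237420 + 2490*√14 (G = 5*(-(-520 + (-498)² - 498*√14)) = 5*(-(-520 + 248004 - 498*√14)) = 5*(-(247484 - 498*√14)) = 5*(-247484 + 498*√14) = -1237420 + 2490*√14 ≈ -1.2281e+6)
(G - 1*(-217850)) + 23751 = ((-1237420 + 2490*√14) - 1*(-217850)) + 23751 = ((-1237420 + 2490*√14) + 217850) + 23751 = (-1019570 + 2490*√14) + 23751 = -995819 + 2490*√14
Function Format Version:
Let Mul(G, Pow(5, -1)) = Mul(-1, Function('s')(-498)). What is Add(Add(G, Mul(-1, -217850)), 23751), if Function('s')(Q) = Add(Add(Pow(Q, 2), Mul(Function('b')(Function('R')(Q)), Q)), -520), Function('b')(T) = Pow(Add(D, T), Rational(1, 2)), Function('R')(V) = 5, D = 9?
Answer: Add(-995819, Mul(2490, Pow(14, Rational(1, 2)))) ≈ -9.8650e+5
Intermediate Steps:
Function('b')(T) = Pow(Add(9, T), Rational(1, 2))
Function('s')(Q) = Add(-520, Pow(Q, 2), Mul(Q, Pow(14, Rational(1, 2)))) (Function('s')(Q) = Add(Add(Pow(Q, 2), Mul(Pow(Add(9, 5), Rational(1, 2)), Q)), -520) = Add(Add(Pow(Q, 2), Mul(Pow(14, Rational(1, 2)), Q)), -520) = Add(Add(Pow(Q, 2), Mul(Q, Pow(14, Rational(1, 2)))), -520) = Add(-520, Pow(Q, 2), Mul(Q, Pow(14, Rational(1, 2)))))
G = Add(-1237420, Mul(2490, Pow(14, Rational(1, 2)))) (G = Mul(5, Mul(-1, Add(-520, Pow(-498, 2), Mul(-498, Pow(14, Rational(1, 2)))))) = Mul(5, Mul(-1, Add(-520, 248004, Mul(-498, Pow(14, Rational(1, 2)))))) = Mul(5, Mul(-1, Add(247484, Mul(-498, Pow(14, Rational(1, 2)))))) = Mul(5, Add(-247484, Mul(498, Pow(14, Rational(1, 2))))) = Add(-1237420, Mul(2490, Pow(14, Rational(1, 2)))) ≈ -1.2281e+6)
Add(Add(G, Mul(-1, -217850)), 23751) = Add(Add(Add(-1237420, Mul(2490, Pow(14, Rational(1, 2)))), Mul(-1, -217850)), 23751) = Add(Add(Add(-1237420, Mul(2490, Pow(14, Rational(1, 2)))), 217850), 23751) = Add(Add(-1019570, Mul(2490, Pow(14, Rational(1, 2)))), 23751) = Add(-995819, Mul(2490, Pow(14, Rational(1, 2))))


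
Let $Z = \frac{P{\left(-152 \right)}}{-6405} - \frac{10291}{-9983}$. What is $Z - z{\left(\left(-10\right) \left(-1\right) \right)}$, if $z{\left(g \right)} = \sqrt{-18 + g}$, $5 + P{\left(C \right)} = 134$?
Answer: $\frac{21542016}{21313705} - 2 i \sqrt{2} \approx 1.0107 - 2.8284 i$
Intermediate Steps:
$P{\left(C \right)} = 129$ ($P{\left(C \right)} = -5 + 134 = 129$)
$Z = \frac{21542016}{21313705}$ ($Z = \frac{129}{-6405} - \frac{10291}{-9983} = 129 \left(- \frac{1}{6405}\right) - - \frac{10291}{9983} = - \frac{43}{2135} + \frac{10291}{9983} = \frac{21542016}{21313705} \approx 1.0107$)
$Z - z{\left(\left(-10\right) \left(-1\right) \right)} = \frac{21542016}{21313705} - \sqrt{-18 - -10} = \frac{21542016}{21313705} - \sqrt{-18 + 10} = \frac{21542016}{21313705} - \sqrt{-8} = \frac{21542016}{21313705} - 2 i \sqrt{2}$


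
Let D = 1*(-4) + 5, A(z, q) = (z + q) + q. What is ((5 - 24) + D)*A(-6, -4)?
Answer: 252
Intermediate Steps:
A(z, q) = z + 2*q (A(z, q) = (q + z) + q = z + 2*q)
D = 1 (D = -4 + 5 = 1)
((5 - 24) + D)*A(-6, -4) = ((5 - 24) + 1)*(-6 + 2*(-4)) = (-19 + 1)*(-6 - 8) = -18*(-14) = 252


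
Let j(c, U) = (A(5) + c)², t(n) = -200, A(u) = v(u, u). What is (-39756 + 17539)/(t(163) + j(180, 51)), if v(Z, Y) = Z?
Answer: -22217/34025 ≈ -0.65296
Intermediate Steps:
A(u) = u
j(c, U) = (5 + c)²
(-39756 + 17539)/(t(163) + j(180, 51)) = (-39756 + 17539)/(-200 + (5 + 180)²) = -22217/(-200 + 185²) = -22217/(-200 + 34225) = -22217/34025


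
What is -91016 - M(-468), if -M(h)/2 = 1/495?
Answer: -45052918/495 ≈ -91016.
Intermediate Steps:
M(h) = -2/495
-91016 - M(-468) = -91016 - 1*(-2/495) = -91016 + 2/495 = -45052918/495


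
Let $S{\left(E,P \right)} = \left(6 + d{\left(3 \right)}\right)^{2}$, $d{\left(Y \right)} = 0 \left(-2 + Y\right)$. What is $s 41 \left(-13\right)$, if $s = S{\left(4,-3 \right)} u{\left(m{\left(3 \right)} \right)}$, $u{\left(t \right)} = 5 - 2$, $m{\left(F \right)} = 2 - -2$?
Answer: $-57564$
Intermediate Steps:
$d{\left(Y \right)} = 0$
$m{\left(F \right)} = 4$ ($m{\left(F \right)} = 2 + 2 = 4$)
$S{\left(E,P \right)} = 36$ ($S{\left(E,P \right)} = \left(6 + 0\right)^{2} = 6^{2} = 36$)
$u{\left(t \right)} = 3$
$s = 108$ ($s = 36 \cdot 3 = 108$)
$s 41 \left(-13\right) = 108 \cdot 41 \left(-13\right) = 4428 \left(-13\right) = -57564$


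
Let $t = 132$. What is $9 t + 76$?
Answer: $1264$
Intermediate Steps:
$9 t + 76 = 9 \cdot 132 + 76 = 1188 + 76 = 1264$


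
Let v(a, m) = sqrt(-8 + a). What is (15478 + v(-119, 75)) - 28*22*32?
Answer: -4234 + I*sqrt(127) ≈ -4234.0 + 11.269*I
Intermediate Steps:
(15478 + v(-119, 75)) - 28*22*32 = (15478 + sqrt(-8 - 119)) - 28*22*32 = (15478 + sqrt(-127)) - 616*32 = (15478 + I*sqrt(127)) - 19712 = -4234 + I*sqrt(127)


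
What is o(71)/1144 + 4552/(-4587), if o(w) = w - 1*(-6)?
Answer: -441299/477048 ≈ -0.92506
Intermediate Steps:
o(w) = 6 + w (o(w) = w + 6 = 6 + w)
o(71)/1144 + 4552/(-4587) = (6 + 71)/1144 + 4552/(-4587) = 77*(1/1144) + 4552*(-1/4587) = 7/104 - 4552/4587 = -441299/477048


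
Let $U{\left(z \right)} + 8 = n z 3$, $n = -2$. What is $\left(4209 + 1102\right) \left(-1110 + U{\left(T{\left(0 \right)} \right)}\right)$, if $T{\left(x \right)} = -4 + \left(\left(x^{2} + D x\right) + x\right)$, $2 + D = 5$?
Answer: $-5810234$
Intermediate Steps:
$D = 3$ ($D = -2 + 5 = 3$)
$T{\left(x \right)} = -4 + x^{2} + 4 x$ ($T{\left(x \right)} = -4 + \left(\left(x^{2} + 3 x\right) + x\right) = -4 + \left(x^{2} + 4 x\right) = -4 + x^{2} + 4 x$)
$U{\left(z \right)} = -8 - 6 z$ ($U{\left(z \right)} = -8 + - 2 z 3 = -8 - 6 z$)
$\left(4209 + 1102\right) \left(-1110 + U{\left(T{\left(0 \right)} \right)}\right) = \left(4209 + 1102\right) \left(-1110 - \left(8 + 6 \left(-4 + 0^{2} + 4 \cdot 0\right)\right)\right) = 5311 \left(-1110 - \left(8 + 6 \left(-4 + 0 + 0\right)\right)\right) = 5311 \left(-1110 - -16\right) = 5311 \left(-1110 + \left(-8 + 24\right)\right) = 5311 \left(-1110 + 16\right) = 5311 \left(-1094\right) = -5810234$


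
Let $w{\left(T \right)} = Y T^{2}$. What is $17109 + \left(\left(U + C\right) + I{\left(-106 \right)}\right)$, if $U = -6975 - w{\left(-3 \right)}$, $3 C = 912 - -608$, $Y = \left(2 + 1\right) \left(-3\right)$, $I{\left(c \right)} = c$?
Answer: $\frac{31847}{3} \approx 10616.0$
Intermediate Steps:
$Y = -9$ ($Y = 3 \left(-3\right) = -9$)
$w{\left(T \right)} = - 9 T^{2}$
$C = \frac{1520}{3}$ ($C = \frac{912 - -608}{3} = \frac{912 + 608}{3} = \frac{1}{3} \cdot 1520 = \frac{1520}{3} \approx 506.67$)
$U = -6894$ ($U = -6975 - - 9 \left(-3\right)^{2} = -6975 - \left(-9\right) 9 = -6975 - -81 = -6975 + 81 = -6894$)
$17109 + \left(\left(U + C\right) + I{\left(-106 \right)}\right) = 17109 + \left(\left(-6894 + \frac{1520}{3}\right) - 106\right) = 17109 - \frac{19480}{3} = \frac{31847}{3}$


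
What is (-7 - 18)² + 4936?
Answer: 5561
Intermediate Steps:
(-7 - 18)² + 4936 = (-25)² + 4936 = 625 + 4936 = 5561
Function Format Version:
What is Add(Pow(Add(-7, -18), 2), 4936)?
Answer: 5561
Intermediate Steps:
Add(Pow(Add(-7, -18), 2), 4936) = Add(Pow(-25, 2), 4936) = Add(625, 4936) = 5561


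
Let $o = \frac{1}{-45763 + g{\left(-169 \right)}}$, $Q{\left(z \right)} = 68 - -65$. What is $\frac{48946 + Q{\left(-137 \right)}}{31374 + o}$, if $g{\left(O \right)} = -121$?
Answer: $\frac{2251940836}{1439564615} \approx 1.5643$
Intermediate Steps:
$Q{\left(z \right)} = 133$ ($Q{\left(z \right)} = 68 + 65 = 133$)
$o = - \frac{1}{45884}$ ($o = \frac{1}{-45763 - 121} = \frac{1}{-45884} = - \frac{1}{45884} \approx -2.1794 \cdot 10^{-5}$)
$\frac{48946 + Q{\left(-137 \right)}}{31374 + o} = \frac{48946 + 133}{31374 - \frac{1}{45884}} = \frac{49079}{\frac{1439564615}{45884}} = 49079 \cdot \frac{45884}{1439564615} = \frac{2251940836}{1439564615}$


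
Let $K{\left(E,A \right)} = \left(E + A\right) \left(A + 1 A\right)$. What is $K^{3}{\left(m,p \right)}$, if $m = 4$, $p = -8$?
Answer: $262144$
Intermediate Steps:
$K{\left(E,A \right)} = 2 A \left(A + E\right)$ ($K{\left(E,A \right)} = \left(A + E\right) \left(A + A\right) = \left(A + E\right) 2 A = 2 A \left(A + E\right)$)
$K^{3}{\left(m,p \right)} = \left(2 \left(-8\right) \left(-8 + 4\right)\right)^{3} = \left(2 \left(-8\right) \left(-4\right)\right)^{3} = 64^{3} = 262144$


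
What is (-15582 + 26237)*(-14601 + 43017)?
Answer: 302772480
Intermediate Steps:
(-15582 + 26237)*(-14601 + 43017) = 10655*28416 = 302772480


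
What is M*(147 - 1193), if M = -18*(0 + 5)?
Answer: 94140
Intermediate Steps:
M = -90 (M = -18*5 = -90)
M*(147 - 1193) = -90*(147 - 1193) = -90*(-1046) = 94140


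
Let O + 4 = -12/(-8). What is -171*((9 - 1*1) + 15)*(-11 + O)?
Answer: 106191/2 ≈ 53096.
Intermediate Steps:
O = -5/2 (O = -4 - 12/(-8) = -4 - 12*(-⅛) = -4 + 3/2 = -5/2 ≈ -2.5000)
-171*((9 - 1*1) + 15)*(-11 + O) = -171*((9 - 1*1) + 15)*(-11 - 5/2) = -171*((9 - 1) + 15)*(-27)/2 = -171*(8 + 15)*(-27)/2 = -3933*(-27)/2 = -171*(-621/2) = 106191/2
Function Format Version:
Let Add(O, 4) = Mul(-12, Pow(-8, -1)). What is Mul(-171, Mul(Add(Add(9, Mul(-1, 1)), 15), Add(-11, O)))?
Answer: Rational(106191, 2) ≈ 53096.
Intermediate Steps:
O = Rational(-5, 2) (O = Add(-4, Mul(-12, Pow(-8, -1))) = Add(-4, Mul(-12, Rational(-1, 8))) = Add(-4, Rational(3, 2)) = Rational(-5, 2) ≈ -2.5000)
Mul(-171, Mul(Add(Add(9, Mul(-1, 1)), 15), Add(-11, O))) = Mul(-171, Mul(Add(Add(9, Mul(-1, 1)), 15), Add(-11, Rational(-5, 2)))) = Mul(-171, Mul(Add(Add(9, -1), 15), Rational(-27, 2))) = Mul(-171, Mul(Add(8, 15), Rational(-27, 2))) = Mul(-171, Mul(23, Rational(-27, 2))) = Mul(-171, Rational(-621, 2)) = Rational(106191, 2)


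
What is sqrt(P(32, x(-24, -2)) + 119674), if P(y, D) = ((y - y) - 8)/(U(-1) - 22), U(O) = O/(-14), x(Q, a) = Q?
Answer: sqrt(11279189210)/307 ≈ 345.94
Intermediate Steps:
U(O) = -O/14 (U(O) = O*(-1/14) = -O/14)
P(y, D) = 112/307 (P(y, D) = ((y - y) - 8)/(-1/14*(-1) - 22) = (0 - 8)/(1/14 - 22) = -8/(-307/14) = -8*(-14/307) = 112/307)
sqrt(P(32, x(-24, -2)) + 119674) = sqrt(112/307 + 119674) = sqrt(36740030/307) = sqrt(11279189210)/307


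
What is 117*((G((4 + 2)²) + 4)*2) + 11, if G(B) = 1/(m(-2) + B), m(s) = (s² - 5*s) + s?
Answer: 7615/8 ≈ 951.88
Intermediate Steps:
m(s) = s² - 4*s
G(B) = 1/(12 + B) (G(B) = 1/(-2*(-4 - 2) + B) = 1/(-2*(-6) + B) = 1/(12 + B))
117*((G((4 + 2)²) + 4)*2) + 11 = 117*((1/(12 + (4 + 2)²) + 4)*2) + 11 = 117*((1/(12 + 6²) + 4)*2) + 11 = 117*((1/(12 + 36) + 4)*2) + 11 = 117*((1/48 + 4)*2) + 11 = 117*((193/48)*2) + 11 = 117*(193/24) + 11 = 7527/8 + 11 = 7615/8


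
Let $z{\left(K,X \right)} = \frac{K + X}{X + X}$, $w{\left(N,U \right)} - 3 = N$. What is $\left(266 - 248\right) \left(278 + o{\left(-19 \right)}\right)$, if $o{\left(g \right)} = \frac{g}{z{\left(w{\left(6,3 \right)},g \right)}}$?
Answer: $\frac{18522}{5} \approx 3704.4$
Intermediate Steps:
$w{\left(N,U \right)} = 3 + N$
$z{\left(K,X \right)} = \frac{K + X}{2 X}$
$o{\left(g \right)} = \frac{2 g^{2}}{9 + g}$ ($o{\left(g \right)} = \frac{g}{\frac{1}{2} \frac{1}{g} \left(\left(3 + 6\right) + g\right)} = \frac{g}{\frac{1}{2} \frac{1}{g} \left(9 + g\right)} = g \frac{2 g}{9 + g} = \frac{2 g^{2}}{9 + g}$)
$\left(266 - 248\right) \left(278 + o{\left(-19 \right)}\right) = \left(266 - 248\right) \left(278 + \frac{2 \left(-19\right)^{2}}{9 - 19}\right) = 18 \left(278 + 2 \cdot 361 \frac{1}{-10}\right) = 18 \left(278 + 2 \cdot 361 \left(- \frac{1}{10}\right)\right) = 18 \left(278 - \frac{361}{5}\right) = 18 \cdot \frac{1029}{5} = \frac{18522}{5}$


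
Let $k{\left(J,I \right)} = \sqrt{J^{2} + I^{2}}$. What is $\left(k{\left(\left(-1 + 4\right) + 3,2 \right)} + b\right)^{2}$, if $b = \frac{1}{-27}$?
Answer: $\frac{29161}{729} - \frac{4 \sqrt{10}}{27} \approx 39.533$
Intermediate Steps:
$k{\left(J,I \right)} = \sqrt{I^{2} + J^{2}}$
$b = - \frac{1}{27} \approx -0.037037$
$\left(k{\left(\left(-1 + 4\right) + 3,2 \right)} + b\right)^{2} = \left(\sqrt{2^{2} + \left(\left(-1 + 4\right) + 3\right)^{2}} - \frac{1}{27}\right)^{2} = \left(\sqrt{4 + \left(3 + 3\right)^{2}} - \frac{1}{27}\right)^{2} = \left(\sqrt{4 + 6^{2}} - \frac{1}{27}\right)^{2} = \left(\sqrt{4 + 36} - \frac{1}{27}\right)^{2} = \left(\sqrt{40} - \frac{1}{27}\right)^{2} = \left(2 \sqrt{10} - \frac{1}{27}\right)^{2} = \left(- \frac{1}{27} + 2 \sqrt{10}\right)^{2}$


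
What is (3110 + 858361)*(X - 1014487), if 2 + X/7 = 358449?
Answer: 1287590738382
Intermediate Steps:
X = 2509129 (X = -14 + 7*358449 = -14 + 2509143 = 2509129)
(3110 + 858361)*(X - 1014487) = (3110 + 858361)*(2509129 - 1014487) = 861471*1494642 = 1287590738382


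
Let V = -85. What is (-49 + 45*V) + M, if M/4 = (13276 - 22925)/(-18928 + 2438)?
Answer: -31921832/8245 ≈ -3871.7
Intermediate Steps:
M = 19298/8245 (M = 4*((13276 - 22925)/(-18928 + 2438)) = 4*(-9649/(-16490)) = 4*(-9649*(-1/16490)) = 4*(9649/16490) = 19298/8245 ≈ 2.3406)
(-49 + 45*V) + M = (-49 + 45*(-85)) + 19298/8245 = (-49 - 3825) + 19298/8245 = -3874 + 19298/8245 = -31921832/8245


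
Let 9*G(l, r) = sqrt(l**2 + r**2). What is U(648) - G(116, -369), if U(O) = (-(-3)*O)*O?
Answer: 1259712 - sqrt(149617)/9 ≈ 1.2597e+6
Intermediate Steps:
U(O) = 3*O**2 (U(O) = (3*O)*O = 3*O**2)
G(l, r) = sqrt(l**2 + r**2)/9
U(648) - G(116, -369) = 3*648**2 - sqrt(116**2 + (-369)**2)/9 = 3*419904 - sqrt(13456 + 136161)/9 = 1259712 - sqrt(149617)/9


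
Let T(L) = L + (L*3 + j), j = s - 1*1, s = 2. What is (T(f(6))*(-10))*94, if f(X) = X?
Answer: -23500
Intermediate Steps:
j = 1 (j = 2 - 1*1 = 2 - 1 = 1)
T(L) = 1 + 4*L (T(L) = L + (L*3 + 1) = L + (3*L + 1) = L + (1 + 3*L) = 1 + 4*L)
(T(f(6))*(-10))*94 = ((1 + 4*6)*(-10))*94 = ((1 + 24)*(-10))*94 = (25*(-10))*94 = -250*94 = -23500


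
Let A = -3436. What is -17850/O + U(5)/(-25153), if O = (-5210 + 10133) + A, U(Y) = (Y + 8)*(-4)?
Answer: -448903726/37402511 ≈ -12.002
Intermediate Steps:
U(Y) = -32 - 4*Y (U(Y) = (8 + Y)*(-4) = -32 - 4*Y)
O = 1487 (O = (-5210 + 10133) - 3436 = 4923 - 3436 = 1487)
-17850/O + U(5)/(-25153) = -17850/1487 + (-32 - 4*5)/(-25153) = -17850*1/1487 + (-32 - 20)*(-1/25153) = -17850/1487 - 52*(-1/25153) = -17850/1487 + 52/25153 = -448903726/37402511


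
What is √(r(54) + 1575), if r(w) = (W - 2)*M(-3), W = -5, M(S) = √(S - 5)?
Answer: √(1575 - 14*I*√2) ≈ 39.687 - 0.2494*I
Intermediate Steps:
M(S) = √(-5 + S)
r(w) = -14*I*√2 (r(w) = (-5 - 2)*√(-5 - 3) = -14*I*√2)
√(r(54) + 1575) = √(-14*I*√2 + 1575) = √(1575 - 14*I*√2)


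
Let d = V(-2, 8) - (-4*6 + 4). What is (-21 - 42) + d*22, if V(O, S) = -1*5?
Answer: 267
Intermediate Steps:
V(O, S) = -5
d = 15 (d = -5 - (-4*6 + 4) = -5 - (-24 + 4) = -5 - 1*(-20) = -5 + 20 = 15)
(-21 - 42) + d*22 = (-21 - 42) + 15*22 = -63 + 330 = 267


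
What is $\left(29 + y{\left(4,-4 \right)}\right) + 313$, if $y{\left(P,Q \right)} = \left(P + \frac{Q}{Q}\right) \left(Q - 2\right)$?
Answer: $312$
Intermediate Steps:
$y{\left(P,Q \right)} = \left(1 + P\right) \left(-2 + Q\right)$ ($y{\left(P,Q \right)} = \left(P + 1\right) \left(-2 + Q\right) = \left(1 + P\right) \left(-2 + Q\right)$)
$\left(29 + y{\left(4,-4 \right)}\right) + 313 = \left(29 - 30\right) + 313 = -1 + 313 = 312$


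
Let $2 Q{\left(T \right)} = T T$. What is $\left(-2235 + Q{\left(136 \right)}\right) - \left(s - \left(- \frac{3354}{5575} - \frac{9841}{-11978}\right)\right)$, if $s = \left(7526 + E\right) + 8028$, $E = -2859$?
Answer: $- \frac{379414213337}{66777350} \approx -5681.8$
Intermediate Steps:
$s = 12695$ ($s = \left(7526 - 2859\right) + 8028 = 4667 + 8028 = 12695$)
$Q{\left(T \right)} = \frac{T^{2}}{2}$ ($Q{\left(T \right)} = \frac{T T}{2} = \frac{T^{2}}{2}$)
$\left(-2235 + Q{\left(136 \right)}\right) - \left(s - \left(- \frac{3354}{5575} - \frac{9841}{-11978}\right)\right) = \left(-2235 + \frac{136^{2}}{2}\right) - \left(12695 - \left(- \frac{3354}{5575} - \frac{9841}{-11978}\right)\right) = \left(-2235 + \frac{1}{2} \cdot 18496\right) - \left(12695 - \left(\left(-3354\right) \frac{1}{5575} - - \frac{9841}{11978}\right)\right) = \left(-2235 + 9248\right) - \left(12695 - \left(- \frac{3354}{5575} + \frac{9841}{11978}\right)\right) = 7013 - \left(12695 - \frac{14689363}{66777350}\right) = 7013 - \frac{847723768887}{66777350} = - \frac{379414213337}{66777350}$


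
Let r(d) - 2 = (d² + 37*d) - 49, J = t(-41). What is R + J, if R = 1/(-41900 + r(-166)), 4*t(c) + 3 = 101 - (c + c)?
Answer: 923984/20533 ≈ 45.000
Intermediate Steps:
t(c) = 49/2 - c/2 (t(c) = -¾ + (101 - (c + c))/4 = -¾ + (101 - 2*c)/4 = -¾ + (101/4 - c/2) = 49/2 - c/2)
J = 45 (J = 49/2 - ½*(-41) = 49/2 + 41/2 = 45)
r(d) = -47 + d² + 37*d (r(d) = 2 + ((d² + 37*d) - 49) = 2 + (-49 + d² + 37*d) = -47 + d² + 37*d)
R = -1/20533 (R = 1/(-41900 + (-47 + (-166)² + 37*(-166))) = 1/(-41900 + (-47 + 27556 - 6142)) = 1/(-41900 + 21367) = 1/(-20533) = -1/20533 ≈ -4.8702e-5)
R + J = -1/20533 + 45 = 923984/20533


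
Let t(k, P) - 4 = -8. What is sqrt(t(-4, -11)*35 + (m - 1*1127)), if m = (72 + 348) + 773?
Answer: I*sqrt(74) ≈ 8.6023*I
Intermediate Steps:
t(k, P) = -4 (t(k, P) = 4 - 8 = -4)
m = 1193 (m = 420 + 773 = 1193)
sqrt(t(-4, -11)*35 + (m - 1*1127)) = sqrt(-4*35 + (1193 - 1*1127)) = sqrt(-140 + (1193 - 1127)) = sqrt(-140 + 66) = sqrt(-74) = I*sqrt(74)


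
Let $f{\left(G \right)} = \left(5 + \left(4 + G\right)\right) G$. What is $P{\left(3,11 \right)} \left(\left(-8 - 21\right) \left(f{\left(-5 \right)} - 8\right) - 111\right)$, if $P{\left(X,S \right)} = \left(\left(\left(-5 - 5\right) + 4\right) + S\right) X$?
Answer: $10515$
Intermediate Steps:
$f{\left(G \right)} = G \left(9 + G\right)$ ($f{\left(G \right)} = \left(9 + G\right) G = G \left(9 + G\right)$)
$P{\left(X,S \right)} = X \left(-6 + S\right)$ ($P{\left(X,S \right)} = \left(\left(-10 + 4\right) + S\right) X = \left(-6 + S\right) X = X \left(-6 + S\right)$)
$P{\left(3,11 \right)} \left(\left(-8 - 21\right) \left(f{\left(-5 \right)} - 8\right) - 111\right) = 3 \left(-6 + 11\right) \left(\left(-8 - 21\right) \left(- 5 \left(9 - 5\right) - 8\right) - 111\right) = 3 \cdot 5 \left(- 29 \left(\left(-5\right) 4 - 8\right) - 111\right) = 15 \left(- 29 \left(-20 - 8\right) - 111\right) = 15 \left(\left(-29\right) \left(-28\right) - 111\right) = 15 \left(812 - 111\right) = 15 \cdot 701 = 10515$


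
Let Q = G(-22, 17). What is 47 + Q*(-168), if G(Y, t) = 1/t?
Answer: 631/17 ≈ 37.118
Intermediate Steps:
Q = 1/17 ≈ 0.058824
47 + Q*(-168) = 47 + (1/17)*(-168) = 47 - 168/17 = 631/17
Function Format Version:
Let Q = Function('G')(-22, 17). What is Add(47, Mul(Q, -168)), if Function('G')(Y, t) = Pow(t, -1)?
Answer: Rational(631, 17) ≈ 37.118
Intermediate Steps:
Q = Rational(1, 17) (Q = Pow(17, -1) = Rational(1, 17) ≈ 0.058824)
Add(47, Mul(Q, -168)) = Add(47, Mul(Rational(1, 17), -168)) = Add(47, Rational(-168, 17)) = Rational(631, 17)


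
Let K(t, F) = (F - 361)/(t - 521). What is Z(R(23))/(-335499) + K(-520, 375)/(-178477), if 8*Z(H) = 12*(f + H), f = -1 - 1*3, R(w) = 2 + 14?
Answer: -1113201680/20777962692981 ≈ -5.3576e-5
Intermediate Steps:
R(w) = 16
f = -4 (f = -1 - 3 = -4)
K(t, F) = (-361 + F)/(-521 + t)
Z(H) = -6 + 3*H/2 (Z(H) = (12*(-4 + H))/8 = (-48 + 12*H)/8 = -6 + 3*H/2)
Z(R(23))/(-335499) + K(-520, 375)/(-178477) = (-6 + (3/2)*16)/(-335499) + ((-361 + 375)/(-521 - 520))/(-178477) = (-6 + 24)*(-1/335499) + (14/(-1041))*(-1/178477) = 18*(-1/335499) - 1/1041*14*(-1/178477) = -6/111833 - 14/1041*(-1/178477) = -6/111833 + 14/185794557 = -1113201680/20777962692981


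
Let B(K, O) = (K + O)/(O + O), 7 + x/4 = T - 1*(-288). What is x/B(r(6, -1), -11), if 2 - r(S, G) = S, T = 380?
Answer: 58168/15 ≈ 3877.9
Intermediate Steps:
r(S, G) = 2 - S
x = 2644 (x = -28 + 4*(380 - 1*(-288)) = -28 + 4*(380 + 288) = -28 + 4*668 = -28 + 2672 = 2644)
B(K, O) = (K + O)/(2*O) (B(K, O) = (K + O)/((2*O)) = (K + O)*(1/(2*O)) = (K + O)/(2*O))
x/B(r(6, -1), -11) = 2644/(((½)*((2 - 1*6) - 11)/(-11))) = 2644/(((½)*(-1/11)*((2 - 6) - 11))) = 2644/(((½)*(-1/11)*(-4 - 11))) = 2644/(((½)*(-1/11)*(-15))) = 2644/(15/22) = 2644*(22/15) = 58168/15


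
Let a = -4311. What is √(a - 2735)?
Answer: I*√7046 ≈ 83.94*I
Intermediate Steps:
√(a - 2735) = √(-4311 - 2735) = √(-7046) = I*√7046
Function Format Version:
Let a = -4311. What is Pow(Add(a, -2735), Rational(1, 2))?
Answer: Mul(I, Pow(7046, Rational(1, 2))) ≈ Mul(83.940, I)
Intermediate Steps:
Pow(Add(a, -2735), Rational(1, 2)) = Pow(Add(-4311, -2735), Rational(1, 2)) = Pow(-7046, Rational(1, 2)) = Mul(I, Pow(7046, Rational(1, 2)))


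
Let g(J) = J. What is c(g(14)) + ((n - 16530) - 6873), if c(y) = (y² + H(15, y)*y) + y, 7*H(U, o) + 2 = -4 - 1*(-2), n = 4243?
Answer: -18958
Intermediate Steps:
H(U, o) = -4/7 (H(U, o) = -2/7 + (-4 - 1*(-2))/7 = -2/7 + (-4 + 2)/7 = -2/7 + (⅐)*(-2) = -2/7 - 2/7 = -4/7)
c(y) = y² + 3*y/7 (c(y) = (y² - 4*y/7) + y = y² + 3*y/7)
c(g(14)) + ((n - 16530) - 6873) = (⅐)*14*(3 + 7*14) + ((4243 - 16530) - 6873) = (⅐)*14*(3 + 98) + (-12287 - 6873) = (⅐)*14*101 - 19160 = 202 - 19160 = -18958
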